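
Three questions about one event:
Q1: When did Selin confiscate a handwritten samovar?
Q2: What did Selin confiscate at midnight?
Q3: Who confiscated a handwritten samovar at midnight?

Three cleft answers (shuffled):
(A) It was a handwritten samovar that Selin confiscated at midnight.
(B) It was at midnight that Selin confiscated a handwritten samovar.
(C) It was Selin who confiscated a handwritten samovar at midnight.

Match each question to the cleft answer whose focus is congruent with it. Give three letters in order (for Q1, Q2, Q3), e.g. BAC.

Q1 asks about the time; cleft (B) focuses "at midnight", which is the time — so Q1 → B.
Q2 asks about the direct object; cleft (A) focuses "a handwritten samovar", which is the direct object — so Q2 → A.
Q3 asks about the subject (agent); cleft (C) focuses "Selin", which is the subject (agent) — so Q3 → C.
Mapping: Q1→B, Q2→A, Q3→C.

BAC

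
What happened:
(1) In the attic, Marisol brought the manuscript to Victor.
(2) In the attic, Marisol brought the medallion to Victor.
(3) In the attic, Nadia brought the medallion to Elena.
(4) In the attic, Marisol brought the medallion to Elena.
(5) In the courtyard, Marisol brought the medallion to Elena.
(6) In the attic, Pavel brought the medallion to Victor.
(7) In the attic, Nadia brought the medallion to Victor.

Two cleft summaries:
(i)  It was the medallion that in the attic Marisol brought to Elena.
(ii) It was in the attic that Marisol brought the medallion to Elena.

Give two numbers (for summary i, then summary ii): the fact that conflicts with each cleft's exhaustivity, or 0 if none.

0, 5

Summary (i) focuses "the medallion" (the thing); background Marisol as agent and Elena as recipient and in the attic as setting. No fact matches that background with a different thing, so 0.
Summary (ii) focuses "in the attic" (the setting); background Marisol as agent and the medallion as thing and Elena as recipient. Fact (5) matches that background with setting = in the courtyard — refutes (ii).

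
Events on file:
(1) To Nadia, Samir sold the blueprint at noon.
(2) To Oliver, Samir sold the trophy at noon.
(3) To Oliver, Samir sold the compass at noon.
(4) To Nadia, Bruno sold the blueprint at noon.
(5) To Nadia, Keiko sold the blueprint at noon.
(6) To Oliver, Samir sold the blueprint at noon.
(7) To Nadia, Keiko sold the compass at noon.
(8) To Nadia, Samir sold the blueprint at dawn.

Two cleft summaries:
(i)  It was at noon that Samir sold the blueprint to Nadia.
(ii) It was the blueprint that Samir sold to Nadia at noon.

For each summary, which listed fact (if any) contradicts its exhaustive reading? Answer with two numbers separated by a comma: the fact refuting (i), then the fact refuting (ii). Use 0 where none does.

8, 0

(i): focus "at noon". Looking for Samir as agent and the blueprint as thing and Nadia as recipient with some other setting — fact (8) has at dawn there. Refuted.
(ii): focus "the blueprint". No fact shares Samir as agent and Nadia as recipient and at noon as setting with a different thing. 0.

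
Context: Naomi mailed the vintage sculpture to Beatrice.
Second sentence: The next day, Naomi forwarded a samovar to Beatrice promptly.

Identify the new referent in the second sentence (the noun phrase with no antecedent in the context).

"Naomi" and "Beatrice" in the second sentence are given — already mentioned in the context.
"a samovar" has no antecedent in the context; it is discourse-new (the indefinite article also signals a new referent).

a samovar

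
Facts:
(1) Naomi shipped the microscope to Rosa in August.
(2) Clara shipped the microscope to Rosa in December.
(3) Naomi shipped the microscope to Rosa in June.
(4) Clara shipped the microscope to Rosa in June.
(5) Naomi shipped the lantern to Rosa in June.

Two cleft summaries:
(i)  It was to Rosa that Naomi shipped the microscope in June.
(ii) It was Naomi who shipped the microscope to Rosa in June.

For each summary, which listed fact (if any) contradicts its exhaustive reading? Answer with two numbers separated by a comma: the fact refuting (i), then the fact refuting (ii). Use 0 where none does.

Summary (i) focuses "Rosa" (the recipient); background agent = Naomi, thing = the microscope, setting = in June. No fact matches that background with a different recipient, so 0.
Summary (ii) focuses "Naomi" (the agent); background thing = the microscope, recipient = Rosa, setting = in June. Fact (4) matches that background with agent = Clara — refutes (ii).

0, 4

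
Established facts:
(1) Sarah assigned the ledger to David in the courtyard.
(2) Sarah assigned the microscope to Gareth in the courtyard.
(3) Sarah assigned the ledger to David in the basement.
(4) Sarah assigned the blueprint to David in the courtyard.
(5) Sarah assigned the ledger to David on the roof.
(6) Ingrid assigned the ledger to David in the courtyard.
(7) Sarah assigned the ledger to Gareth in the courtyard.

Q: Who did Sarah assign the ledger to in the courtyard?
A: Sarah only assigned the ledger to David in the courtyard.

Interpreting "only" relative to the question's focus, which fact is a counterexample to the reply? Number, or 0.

7

The question "Who did ... to ...?" targets the recipient, so in the reply the focus falls on "David".
"Only" then excludes alternative recipients while the background — Sarah as agent and the ledger as thing and in the courtyard as setting — is held fixed.
Fact (7) keeps Sarah as agent and the ledger as thing and in the courtyard as setting but has recipient = Gareth; that refutes the reply.
(Fact (3) would refute a reading with focus on the setting — but that is not what the question asks.)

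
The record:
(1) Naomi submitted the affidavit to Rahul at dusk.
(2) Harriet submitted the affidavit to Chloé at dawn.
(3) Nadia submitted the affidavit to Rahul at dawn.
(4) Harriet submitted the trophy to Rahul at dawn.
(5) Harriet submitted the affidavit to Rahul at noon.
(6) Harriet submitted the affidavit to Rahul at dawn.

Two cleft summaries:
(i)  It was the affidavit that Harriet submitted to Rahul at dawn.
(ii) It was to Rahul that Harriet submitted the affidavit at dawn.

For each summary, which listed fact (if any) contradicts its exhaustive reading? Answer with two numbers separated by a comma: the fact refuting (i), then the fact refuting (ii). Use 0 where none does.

4, 2

(i): focus "the affidavit". Looking for agent = Harriet, recipient = Rahul, setting = at dawn with some other thing — fact (4) has the trophy there. Refuted.
(ii): focus "Rahul". Looking for agent = Harriet, thing = the affidavit, setting = at dawn with some other recipient — fact (2) has Chloé there. Refuted.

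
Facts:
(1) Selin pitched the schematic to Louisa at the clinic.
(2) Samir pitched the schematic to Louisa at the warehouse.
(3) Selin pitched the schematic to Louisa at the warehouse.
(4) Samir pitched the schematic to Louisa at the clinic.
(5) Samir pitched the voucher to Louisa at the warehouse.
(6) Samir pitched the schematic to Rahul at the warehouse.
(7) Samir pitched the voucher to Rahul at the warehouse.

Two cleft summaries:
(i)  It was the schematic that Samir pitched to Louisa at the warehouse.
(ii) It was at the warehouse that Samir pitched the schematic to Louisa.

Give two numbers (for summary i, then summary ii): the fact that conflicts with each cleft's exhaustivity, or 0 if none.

(i): focus "the schematic". Looking for Samir as agent and Louisa as recipient and at the warehouse as setting with some other thing — fact (5) has the voucher there. Refuted.
(ii): focus "at the warehouse". Looking for Samir as agent and the schematic as thing and Louisa as recipient with some other setting — fact (4) has at the clinic there. Refuted.

5, 4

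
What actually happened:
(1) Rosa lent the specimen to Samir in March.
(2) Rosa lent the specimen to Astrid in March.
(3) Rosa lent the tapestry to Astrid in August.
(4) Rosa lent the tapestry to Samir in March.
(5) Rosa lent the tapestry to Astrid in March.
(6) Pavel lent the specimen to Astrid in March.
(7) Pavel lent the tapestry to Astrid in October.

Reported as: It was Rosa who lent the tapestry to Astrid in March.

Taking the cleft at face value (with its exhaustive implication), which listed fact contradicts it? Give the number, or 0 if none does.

Focus of the cleft: "Rosa" (the agent). Presupposed background: same thing, recipient, setting (the tapestry / Astrid / in March).
The exhaustive reading says no other agent fits that background.
Every other fact differs from the presupposition on some backgrounded slot, so none challenges the exhaustivity.

0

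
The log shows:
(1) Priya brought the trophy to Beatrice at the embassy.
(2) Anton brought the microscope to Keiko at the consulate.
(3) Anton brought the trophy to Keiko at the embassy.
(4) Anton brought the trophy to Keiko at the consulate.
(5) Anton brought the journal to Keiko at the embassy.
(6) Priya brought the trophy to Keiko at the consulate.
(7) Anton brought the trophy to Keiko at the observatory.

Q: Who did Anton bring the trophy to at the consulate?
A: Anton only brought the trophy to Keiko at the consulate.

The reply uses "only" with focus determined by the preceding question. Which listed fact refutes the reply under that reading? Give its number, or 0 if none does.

Answering "Who did ... to ...?" puts focus on the recipient — here, "Keiko".
"Only" then excludes alternative recipients while the background — Anton as agent and the trophy as thing and at the consulate as setting — is held fixed.
No fact keeps Anton as agent and the trophy as thing and at the consulate as setting while changing the recipient; every other fact differs on something backgrounded. The reply stands.
(Fact (3) would refute a reading with focus on the setting — but that is not what the question asks.)

0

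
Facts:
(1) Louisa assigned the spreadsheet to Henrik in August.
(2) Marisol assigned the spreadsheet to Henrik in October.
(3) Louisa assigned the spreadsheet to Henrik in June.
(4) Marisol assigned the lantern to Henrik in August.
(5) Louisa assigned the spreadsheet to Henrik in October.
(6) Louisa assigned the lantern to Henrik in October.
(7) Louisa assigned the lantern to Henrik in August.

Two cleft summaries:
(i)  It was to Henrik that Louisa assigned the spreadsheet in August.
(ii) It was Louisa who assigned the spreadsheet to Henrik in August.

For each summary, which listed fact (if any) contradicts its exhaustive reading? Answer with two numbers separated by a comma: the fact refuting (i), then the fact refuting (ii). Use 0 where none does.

(i): focus "Henrik". No fact shares same agent, thing, setting (Louisa / the spreadsheet / in August) with a different recipient. 0.
(ii): focus "Louisa". No fact shares same thing, recipient, setting (the spreadsheet / Henrik / in August) with a different agent. 0.

0, 0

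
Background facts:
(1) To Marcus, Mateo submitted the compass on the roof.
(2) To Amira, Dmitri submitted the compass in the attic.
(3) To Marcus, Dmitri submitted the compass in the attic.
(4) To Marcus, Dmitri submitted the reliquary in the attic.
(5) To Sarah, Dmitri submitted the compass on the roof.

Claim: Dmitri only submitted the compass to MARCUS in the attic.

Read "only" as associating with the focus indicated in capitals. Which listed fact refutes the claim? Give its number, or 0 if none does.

Focus (in capitals) is "Marcus" — the recipient. "Only" excludes alternative recipients while holding fixed Dmitri as agent and the compass as thing and in the attic as setting.
Fact (2) matches on Dmitri as agent and the compass as thing and in the attic as setting, but has recipient = Amira instead. That refutes the claim.

2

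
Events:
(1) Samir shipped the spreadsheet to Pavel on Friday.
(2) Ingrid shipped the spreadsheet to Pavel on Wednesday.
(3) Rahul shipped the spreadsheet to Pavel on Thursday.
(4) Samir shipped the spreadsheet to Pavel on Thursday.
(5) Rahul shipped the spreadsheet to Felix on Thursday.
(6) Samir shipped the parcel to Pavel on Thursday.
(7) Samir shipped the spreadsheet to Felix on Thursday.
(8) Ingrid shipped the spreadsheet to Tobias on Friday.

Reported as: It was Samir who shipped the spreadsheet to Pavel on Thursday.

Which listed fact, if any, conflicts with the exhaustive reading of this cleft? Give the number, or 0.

3

The cleft puts "Samir" in focus and presupposes the open proposition with thing = the spreadsheet, recipient = Pavel, setting = on Thursday.
Exhaustivity: Samir is the only agent satisfying that background.
But fact (3) also has thing = the spreadsheet, recipient = Pavel, setting = on Thursday, with agent = Rahul — so the exhaustive reading fails.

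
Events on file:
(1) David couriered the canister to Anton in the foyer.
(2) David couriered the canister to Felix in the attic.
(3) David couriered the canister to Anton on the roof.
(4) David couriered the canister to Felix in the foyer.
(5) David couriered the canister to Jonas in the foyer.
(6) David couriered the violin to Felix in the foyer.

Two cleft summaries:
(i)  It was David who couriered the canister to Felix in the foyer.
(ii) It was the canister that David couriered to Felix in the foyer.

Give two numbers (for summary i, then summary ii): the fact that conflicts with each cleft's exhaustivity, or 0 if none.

(i): focus "David". No fact shares thing = the canister, recipient = Felix, setting = in the foyer with a different agent. 0.
(ii): focus "the canister". Looking for agent = David, recipient = Felix, setting = in the foyer with some other thing — fact (6) has the violin there. Refuted.

0, 6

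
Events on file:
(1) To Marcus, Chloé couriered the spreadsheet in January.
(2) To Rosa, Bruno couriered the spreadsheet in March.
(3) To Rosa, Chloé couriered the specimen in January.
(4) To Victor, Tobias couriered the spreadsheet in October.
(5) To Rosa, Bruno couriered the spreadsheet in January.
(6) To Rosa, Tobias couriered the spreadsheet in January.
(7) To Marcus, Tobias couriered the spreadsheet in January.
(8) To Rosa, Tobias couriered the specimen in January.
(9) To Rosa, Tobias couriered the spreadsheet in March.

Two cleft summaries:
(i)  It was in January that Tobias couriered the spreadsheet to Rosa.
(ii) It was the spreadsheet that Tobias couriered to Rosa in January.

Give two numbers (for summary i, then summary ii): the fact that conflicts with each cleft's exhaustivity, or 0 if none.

(i): focus "in January". Looking for agent = Tobias, thing = the spreadsheet, recipient = Rosa with some other setting — fact (9) has in March there. Refuted.
(ii): focus "the spreadsheet". Looking for agent = Tobias, recipient = Rosa, setting = in January with some other thing — fact (8) has the specimen there. Refuted.

9, 8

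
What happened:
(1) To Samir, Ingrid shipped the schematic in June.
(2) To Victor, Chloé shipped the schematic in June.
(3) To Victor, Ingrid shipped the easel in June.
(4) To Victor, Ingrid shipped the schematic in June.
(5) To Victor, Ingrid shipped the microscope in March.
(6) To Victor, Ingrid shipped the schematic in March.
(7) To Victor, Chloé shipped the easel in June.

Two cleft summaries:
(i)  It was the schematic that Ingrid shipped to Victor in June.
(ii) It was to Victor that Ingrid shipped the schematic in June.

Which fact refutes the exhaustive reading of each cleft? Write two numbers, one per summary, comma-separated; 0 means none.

3, 1

Summary (i) focuses "the schematic" (the thing); background agent = Ingrid, recipient = Victor, setting = in June. Fact (3) matches that background with thing = the easel — refutes (i).
Summary (ii) focuses "Victor" (the recipient); background agent = Ingrid, thing = the schematic, setting = in June. Fact (1) matches that background with recipient = Samir — refutes (ii).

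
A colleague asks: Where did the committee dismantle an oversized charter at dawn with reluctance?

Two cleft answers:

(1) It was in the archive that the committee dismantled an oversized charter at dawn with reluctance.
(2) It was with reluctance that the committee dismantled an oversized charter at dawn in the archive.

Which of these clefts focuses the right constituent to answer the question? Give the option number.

The question word "where" targets the location.
Option (1) clefts "in the archive" — that matches what the question asks about.
Option (2) clefts "with reluctance" — the manner, not what was asked.
So the congruent reply is (1).

1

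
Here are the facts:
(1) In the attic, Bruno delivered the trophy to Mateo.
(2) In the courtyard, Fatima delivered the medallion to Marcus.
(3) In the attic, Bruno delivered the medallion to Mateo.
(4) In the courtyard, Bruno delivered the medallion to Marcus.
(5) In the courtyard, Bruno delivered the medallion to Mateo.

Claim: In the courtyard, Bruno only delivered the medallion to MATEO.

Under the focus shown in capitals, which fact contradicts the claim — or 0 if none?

4

The capitals mark "Mateo" as focus. So "only" rules out other recipients, with the rest (Bruno as agent and the medallion as thing and in the courtyard as setting) as background.
Fact (4) shares the background but differs in recipient (Marcus) — a counterexample.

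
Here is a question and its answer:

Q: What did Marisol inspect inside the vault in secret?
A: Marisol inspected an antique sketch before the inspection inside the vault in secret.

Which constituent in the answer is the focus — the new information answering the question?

an antique sketch

The wh-word "what" asks about the direct object.
In the answer, "Marisol", "in secret" and "inside the vault" are given — repeated from the question.
"before the inspection" is also new, but it specifies the time, which is not what the question asks about — so it is not the focus.
The constituent filling the direct object gap is "an antique sketch"; that is the focus.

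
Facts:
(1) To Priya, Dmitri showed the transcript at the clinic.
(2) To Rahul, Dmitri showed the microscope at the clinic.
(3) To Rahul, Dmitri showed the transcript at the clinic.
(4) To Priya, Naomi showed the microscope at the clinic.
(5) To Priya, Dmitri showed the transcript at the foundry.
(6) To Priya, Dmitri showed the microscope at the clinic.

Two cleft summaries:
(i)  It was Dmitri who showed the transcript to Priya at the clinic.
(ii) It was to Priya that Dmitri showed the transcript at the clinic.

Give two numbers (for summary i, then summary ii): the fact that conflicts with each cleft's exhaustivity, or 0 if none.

(i): focus "Dmitri". No fact shares same thing, recipient, setting (the transcript / Priya / at the clinic) with a different agent. 0.
(ii): focus "Priya". Looking for same agent, thing, setting (Dmitri / the transcript / at the clinic) with some other recipient — fact (3) has Rahul there. Refuted.

0, 3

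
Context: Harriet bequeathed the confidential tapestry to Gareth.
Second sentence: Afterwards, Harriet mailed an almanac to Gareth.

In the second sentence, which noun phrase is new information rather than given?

an almanac

"Harriet" and "Gareth" in the second sentence are given — already mentioned in the context.
"an almanac" has no antecedent in the context; it is discourse-new (the indefinite article also signals a new referent).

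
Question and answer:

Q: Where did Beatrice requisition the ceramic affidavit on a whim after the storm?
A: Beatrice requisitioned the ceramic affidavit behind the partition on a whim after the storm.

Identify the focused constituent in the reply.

behind the partition

The wh-word "where" asks about the location.
In the answer, "Beatrice", "the ceramic affidavit", "after the storm" and "on a whim" are given — repeated from the question.
The constituent filling the location gap is "behind the partition"; that is the focus and would carry nuclear stress.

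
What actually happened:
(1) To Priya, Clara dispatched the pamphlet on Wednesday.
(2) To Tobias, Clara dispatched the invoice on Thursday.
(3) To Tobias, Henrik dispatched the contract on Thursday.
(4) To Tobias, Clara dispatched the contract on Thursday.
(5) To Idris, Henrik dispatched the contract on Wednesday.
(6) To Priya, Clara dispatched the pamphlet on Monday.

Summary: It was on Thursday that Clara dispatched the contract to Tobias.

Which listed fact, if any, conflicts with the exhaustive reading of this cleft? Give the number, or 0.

The cleft puts "on Thursday" in focus and presupposes the open proposition with Clara as agent and the contract as thing and Tobias as recipient.
The exhaustive reading says no other setting fits that background.
No listed fact matches the background with a different setting. Exhaustivity holds.

0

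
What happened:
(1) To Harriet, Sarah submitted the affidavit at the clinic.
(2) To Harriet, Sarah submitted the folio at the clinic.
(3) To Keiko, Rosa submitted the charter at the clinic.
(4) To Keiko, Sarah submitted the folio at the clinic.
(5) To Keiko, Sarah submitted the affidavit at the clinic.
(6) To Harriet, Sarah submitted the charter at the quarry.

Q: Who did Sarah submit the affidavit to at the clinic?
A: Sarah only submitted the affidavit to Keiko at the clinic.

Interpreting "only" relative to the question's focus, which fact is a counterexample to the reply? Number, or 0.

1

The question "Who did ... to ...?" targets the recipient, so in the reply the focus falls on "Keiko".
So "only" ranges over recipients; the rest (same agent, thing, setting (Sarah / the affidavit / at the clinic)) is presupposed.
Fact (1) shares the background with a different recipient (Harriet) — counterexample.
(Fact (4) would refute a reading with focus on the thing — but that is not what the question asks.)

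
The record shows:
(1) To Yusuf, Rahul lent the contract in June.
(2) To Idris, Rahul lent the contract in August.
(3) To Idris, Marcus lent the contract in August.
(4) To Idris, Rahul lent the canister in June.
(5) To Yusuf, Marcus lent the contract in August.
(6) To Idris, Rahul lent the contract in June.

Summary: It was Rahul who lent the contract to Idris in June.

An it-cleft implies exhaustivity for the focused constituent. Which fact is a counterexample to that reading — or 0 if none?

0

Focus of the cleft: "Rahul" (the agent). Presupposed background: thing = the contract, recipient = Idris, setting = in June.
Exhaustivity: Rahul is the only agent satisfying that background.
Every other fact differs from the presupposition on some backgrounded slot, so none challenges the exhaustivity.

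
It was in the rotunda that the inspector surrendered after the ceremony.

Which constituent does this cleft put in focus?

In an it-cleft "It was X that/who ...", the clefted constituent X is the focus; the that/who-clause expresses the presupposed open proposition.
Here the focus is "in the rotunda". The backgrounded (presupposed) material includes "the inspector" and "after the ceremony".

in the rotunda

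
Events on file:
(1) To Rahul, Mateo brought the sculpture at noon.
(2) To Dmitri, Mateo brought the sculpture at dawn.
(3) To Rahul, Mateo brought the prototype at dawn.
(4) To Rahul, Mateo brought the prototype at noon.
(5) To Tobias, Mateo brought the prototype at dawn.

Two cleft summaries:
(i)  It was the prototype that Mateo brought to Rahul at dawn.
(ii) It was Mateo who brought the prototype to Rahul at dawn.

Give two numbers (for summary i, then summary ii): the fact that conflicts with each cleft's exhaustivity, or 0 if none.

Summary (i) focuses "the prototype" (the thing); background Mateo as agent and Rahul as recipient and at dawn as setting. No fact matches that background with a different thing, so 0.
Summary (ii) focuses "Mateo" (the agent); background the prototype as thing and Rahul as recipient and at dawn as setting. No fact matches that background with a different agent, so 0.

0, 0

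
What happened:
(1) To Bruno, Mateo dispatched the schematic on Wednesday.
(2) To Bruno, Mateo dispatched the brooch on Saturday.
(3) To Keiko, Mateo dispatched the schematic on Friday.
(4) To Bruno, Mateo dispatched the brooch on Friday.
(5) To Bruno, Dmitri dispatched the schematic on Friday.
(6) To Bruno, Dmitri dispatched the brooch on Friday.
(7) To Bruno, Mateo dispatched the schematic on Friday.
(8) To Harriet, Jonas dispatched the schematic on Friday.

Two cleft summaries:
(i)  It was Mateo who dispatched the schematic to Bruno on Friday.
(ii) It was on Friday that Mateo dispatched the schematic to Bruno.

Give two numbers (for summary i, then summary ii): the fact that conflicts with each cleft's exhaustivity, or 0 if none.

Summary (i) focuses "Mateo" (the agent); background same thing, recipient, setting (the schematic / Bruno / on Friday). Fact (5) matches that background with agent = Dmitri — refutes (i).
Summary (ii) focuses "on Friday" (the setting); background same agent, thing, recipient (Mateo / the schematic / Bruno). Fact (1) matches that background with setting = on Wednesday — refutes (ii).

5, 1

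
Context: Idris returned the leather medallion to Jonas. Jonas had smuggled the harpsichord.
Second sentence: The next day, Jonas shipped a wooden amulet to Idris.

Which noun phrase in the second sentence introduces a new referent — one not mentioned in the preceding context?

a wooden amulet

"Jonas" and "Idris" in the second sentence are given — already mentioned in the context.
"a wooden amulet" has no antecedent in the context; it is discourse-new (the indefinite article also signals a new referent).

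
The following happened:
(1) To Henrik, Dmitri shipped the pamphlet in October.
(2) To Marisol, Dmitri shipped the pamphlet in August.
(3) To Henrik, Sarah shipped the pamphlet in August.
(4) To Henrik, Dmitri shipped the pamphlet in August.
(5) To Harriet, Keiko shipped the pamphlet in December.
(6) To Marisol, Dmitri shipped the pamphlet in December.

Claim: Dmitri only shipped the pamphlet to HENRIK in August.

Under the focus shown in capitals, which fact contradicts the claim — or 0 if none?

Focus (in capitals) is "Henrik" — the recipient. "Only" excludes alternative recipients while holding fixed agent = Dmitri, thing = the pamphlet, setting = in August.
Fact (2) shares the background but differs in recipient (Marisol) — a counterexample.

2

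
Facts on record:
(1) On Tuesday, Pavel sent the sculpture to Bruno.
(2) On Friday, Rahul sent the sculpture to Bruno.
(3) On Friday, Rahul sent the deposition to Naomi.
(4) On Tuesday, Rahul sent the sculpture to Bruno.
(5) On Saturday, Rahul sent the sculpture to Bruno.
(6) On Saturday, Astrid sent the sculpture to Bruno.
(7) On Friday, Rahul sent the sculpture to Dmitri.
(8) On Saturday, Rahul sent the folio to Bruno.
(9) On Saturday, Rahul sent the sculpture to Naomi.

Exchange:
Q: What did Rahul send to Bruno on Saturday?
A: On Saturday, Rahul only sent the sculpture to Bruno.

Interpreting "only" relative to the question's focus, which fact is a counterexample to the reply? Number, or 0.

8

Answering "What did ...?" puts focus on the thing — here, "the sculpture".
"Only" then excludes alternative things while the background — agent = Rahul, recipient = Bruno, setting = on Saturday — is held fixed.
Fact (8) shares the background with a different thing (the folio) — counterexample.
(Fact (2) would refute a reading with focus on the setting — but that is not what the question asks.)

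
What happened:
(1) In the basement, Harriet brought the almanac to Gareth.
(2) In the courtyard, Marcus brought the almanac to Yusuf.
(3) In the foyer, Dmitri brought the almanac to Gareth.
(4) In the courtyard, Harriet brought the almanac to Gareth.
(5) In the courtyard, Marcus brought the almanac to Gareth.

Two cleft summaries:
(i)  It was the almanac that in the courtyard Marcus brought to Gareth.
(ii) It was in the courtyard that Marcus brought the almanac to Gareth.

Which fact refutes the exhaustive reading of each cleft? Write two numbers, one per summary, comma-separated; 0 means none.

0, 0

(i): focus "the almanac". No fact shares Marcus as agent and Gareth as recipient and in the courtyard as setting with a different thing. 0.
(ii): focus "in the courtyard". No fact shares Marcus as agent and the almanac as thing and Gareth as recipient with a different setting. 0.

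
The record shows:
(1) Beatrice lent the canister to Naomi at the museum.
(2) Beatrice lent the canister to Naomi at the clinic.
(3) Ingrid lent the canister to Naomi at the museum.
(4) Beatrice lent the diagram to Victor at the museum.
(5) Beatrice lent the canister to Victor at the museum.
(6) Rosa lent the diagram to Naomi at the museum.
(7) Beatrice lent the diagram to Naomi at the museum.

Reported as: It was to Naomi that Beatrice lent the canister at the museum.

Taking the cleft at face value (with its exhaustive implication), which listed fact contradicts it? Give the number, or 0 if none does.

The cleft puts "Naomi" in focus and presupposes the open proposition with agent = Beatrice, thing = the canister, setting = at the museum.
The exhaustive reading says no other recipient fits that background.
Fact (5) shares the background but with recipient = Victor; exhaustivity is violated.

5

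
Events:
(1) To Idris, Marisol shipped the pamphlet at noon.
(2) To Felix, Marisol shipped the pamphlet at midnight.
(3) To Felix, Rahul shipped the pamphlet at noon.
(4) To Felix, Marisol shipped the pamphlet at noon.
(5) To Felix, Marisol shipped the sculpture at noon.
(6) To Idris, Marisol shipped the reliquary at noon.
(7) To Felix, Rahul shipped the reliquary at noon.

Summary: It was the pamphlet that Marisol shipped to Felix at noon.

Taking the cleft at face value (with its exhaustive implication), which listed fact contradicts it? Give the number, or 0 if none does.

5

The cleft puts "the pamphlet" in focus and presupposes the open proposition with agent = Marisol, recipient = Felix, setting = at noon.
Exhaustivity: the pamphlet is the only thing satisfying that background.
But fact (5) also has agent = Marisol, recipient = Felix, setting = at noon, with thing = the sculpture — so the exhaustive reading fails.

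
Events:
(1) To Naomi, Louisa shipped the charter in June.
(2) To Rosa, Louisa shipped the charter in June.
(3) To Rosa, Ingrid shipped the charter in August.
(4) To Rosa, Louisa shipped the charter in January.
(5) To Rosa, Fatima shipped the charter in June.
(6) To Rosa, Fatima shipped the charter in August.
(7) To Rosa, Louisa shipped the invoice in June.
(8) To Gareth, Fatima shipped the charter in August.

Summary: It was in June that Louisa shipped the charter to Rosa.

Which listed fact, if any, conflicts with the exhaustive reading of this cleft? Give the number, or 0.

4

Focus of the cleft: "in June" (the setting). Presupposed background: Louisa as agent and the charter as thing and Rosa as recipient.
The exhaustive reading says no other setting fits that background.
But fact (4) also has Louisa as agent and the charter as thing and Rosa as recipient, with setting = in January — so the exhaustive reading fails.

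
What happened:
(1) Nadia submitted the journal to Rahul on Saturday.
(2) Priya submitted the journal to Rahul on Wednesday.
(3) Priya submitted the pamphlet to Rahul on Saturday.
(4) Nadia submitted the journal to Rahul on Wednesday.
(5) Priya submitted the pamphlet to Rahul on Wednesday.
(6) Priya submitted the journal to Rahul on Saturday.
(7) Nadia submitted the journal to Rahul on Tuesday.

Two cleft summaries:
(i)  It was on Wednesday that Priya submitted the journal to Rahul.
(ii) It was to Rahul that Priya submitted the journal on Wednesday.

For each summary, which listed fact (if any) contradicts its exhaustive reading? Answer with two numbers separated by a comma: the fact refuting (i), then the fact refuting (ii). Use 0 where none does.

Summary (i) focuses "on Wednesday" (the setting); background Priya as agent and the journal as thing and Rahul as recipient. Fact (6) matches that background with setting = on Saturday — refutes (i).
Summary (ii) focuses "Rahul" (the recipient); background Priya as agent and the journal as thing and on Wednesday as setting. No fact matches that background with a different recipient, so 0.

6, 0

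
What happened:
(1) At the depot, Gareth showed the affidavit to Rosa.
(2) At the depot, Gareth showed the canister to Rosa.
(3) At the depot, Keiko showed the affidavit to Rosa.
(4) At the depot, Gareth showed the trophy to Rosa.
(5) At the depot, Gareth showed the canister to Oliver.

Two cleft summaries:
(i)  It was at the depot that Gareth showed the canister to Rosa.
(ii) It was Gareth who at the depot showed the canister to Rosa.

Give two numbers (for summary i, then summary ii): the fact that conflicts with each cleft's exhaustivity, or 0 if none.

0, 0

(i): focus "at the depot". No fact shares agent = Gareth, thing = the canister, recipient = Rosa with a different setting. 0.
(ii): focus "Gareth". No fact shares thing = the canister, recipient = Rosa, setting = at the depot with a different agent. 0.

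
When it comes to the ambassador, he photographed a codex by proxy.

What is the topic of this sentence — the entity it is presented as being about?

the ambassador

The construction explicitly marks "the ambassador" as what the sentence is about — the topic.
The remainder of the clause is the comment (what is said about the topic).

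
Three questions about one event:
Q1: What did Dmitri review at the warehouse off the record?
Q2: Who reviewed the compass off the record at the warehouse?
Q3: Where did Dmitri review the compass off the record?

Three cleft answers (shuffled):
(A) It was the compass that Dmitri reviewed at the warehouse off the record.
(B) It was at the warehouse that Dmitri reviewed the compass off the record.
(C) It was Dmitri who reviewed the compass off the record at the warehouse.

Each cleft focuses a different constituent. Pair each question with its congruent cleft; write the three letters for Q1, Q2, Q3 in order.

Q1 asks about the direct object; cleft (A) focuses "the compass", which is the direct object — so Q1 → A.
Q2 asks about the subject (agent); cleft (C) focuses "Dmitri", which is the subject (agent) — so Q2 → C.
Q3 asks about the location; cleft (B) focuses "at the warehouse", which is the location — so Q3 → B.
Mapping: Q1→A, Q2→C, Q3→B.

ACB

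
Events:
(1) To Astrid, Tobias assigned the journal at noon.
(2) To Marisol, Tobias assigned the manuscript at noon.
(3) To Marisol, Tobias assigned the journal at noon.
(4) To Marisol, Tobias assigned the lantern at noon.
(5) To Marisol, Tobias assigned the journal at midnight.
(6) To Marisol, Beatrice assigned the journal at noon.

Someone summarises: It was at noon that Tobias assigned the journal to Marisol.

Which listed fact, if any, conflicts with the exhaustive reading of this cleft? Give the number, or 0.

5

Focus of the cleft: "at noon" (the setting). Presupposed background: Tobias as agent and the journal as thing and Marisol as recipient.
The exhaustive reading says no other setting fits that background.
But fact (5) also has Tobias as agent and the journal as thing and Marisol as recipient, with setting = at midnight — so the exhaustive reading fails.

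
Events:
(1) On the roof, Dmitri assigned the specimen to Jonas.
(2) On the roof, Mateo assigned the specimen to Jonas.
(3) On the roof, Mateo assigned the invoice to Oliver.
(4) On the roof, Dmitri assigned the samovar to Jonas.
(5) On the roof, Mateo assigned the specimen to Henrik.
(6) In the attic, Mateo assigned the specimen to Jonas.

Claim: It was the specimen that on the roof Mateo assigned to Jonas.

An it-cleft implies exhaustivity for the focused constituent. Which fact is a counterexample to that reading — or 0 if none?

The cleft puts "the specimen" in focus and presupposes the open proposition with agent = Mateo, recipient = Jonas, setting = on the roof.
Exhaustivity: the specimen is the only thing satisfying that background.
Every other fact differs from the presupposition on some backgrounded slot, so none challenges the exhaustivity.

0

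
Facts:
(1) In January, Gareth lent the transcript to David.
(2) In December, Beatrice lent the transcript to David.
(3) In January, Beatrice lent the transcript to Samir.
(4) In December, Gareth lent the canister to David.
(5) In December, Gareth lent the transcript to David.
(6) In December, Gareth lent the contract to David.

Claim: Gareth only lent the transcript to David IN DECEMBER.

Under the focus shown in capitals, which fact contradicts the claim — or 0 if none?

The capitals mark "in December" as focus. So "only" rules out other settings, with the rest (same agent, thing, recipient (Gareth / the transcript / David)) as background.
Fact (1) matches on same agent, thing, recipient (Gareth / the transcript / David), but has setting = in January instead. That refutes the claim.

1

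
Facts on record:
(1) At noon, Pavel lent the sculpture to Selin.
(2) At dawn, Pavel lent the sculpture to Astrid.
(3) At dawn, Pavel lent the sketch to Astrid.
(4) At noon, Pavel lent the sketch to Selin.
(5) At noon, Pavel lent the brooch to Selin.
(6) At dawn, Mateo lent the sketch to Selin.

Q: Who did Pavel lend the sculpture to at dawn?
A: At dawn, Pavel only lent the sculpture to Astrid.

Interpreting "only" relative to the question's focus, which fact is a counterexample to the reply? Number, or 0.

0

The question "Who did ... to ...?" targets the recipient, so in the reply the focus falls on "Astrid".
"Only" then excludes alternative recipients while the background — same agent, thing, setting (Pavel / the sculpture / at dawn) — is held fixed.
No listed fact shares that background with another recipient. Nothing contradicts the reply.
(Fact (3) would refute a reading with focus on the thing — but that is not what the question asks.)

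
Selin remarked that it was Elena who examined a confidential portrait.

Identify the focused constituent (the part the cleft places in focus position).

In an it-cleft "It was X that/who ...", the clefted constituent X is the focus; the that/who-clause expresses the presupposed open proposition.
Here the focus is "Elena". The backgrounded (presupposed) material includes "a confidential portrait".

Elena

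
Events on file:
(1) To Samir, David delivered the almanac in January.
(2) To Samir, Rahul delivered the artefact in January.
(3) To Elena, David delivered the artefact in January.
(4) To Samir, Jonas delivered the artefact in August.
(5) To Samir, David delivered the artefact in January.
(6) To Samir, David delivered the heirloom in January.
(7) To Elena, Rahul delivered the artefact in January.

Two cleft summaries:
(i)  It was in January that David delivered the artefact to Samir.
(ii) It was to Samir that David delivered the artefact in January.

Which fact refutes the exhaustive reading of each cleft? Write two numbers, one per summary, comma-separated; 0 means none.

(i): focus "in January". No fact shares same agent, thing, recipient (David / the artefact / Samir) with a different setting. 0.
(ii): focus "Samir". Looking for same agent, thing, setting (David / the artefact / in January) with some other recipient — fact (3) has Elena there. Refuted.

0, 3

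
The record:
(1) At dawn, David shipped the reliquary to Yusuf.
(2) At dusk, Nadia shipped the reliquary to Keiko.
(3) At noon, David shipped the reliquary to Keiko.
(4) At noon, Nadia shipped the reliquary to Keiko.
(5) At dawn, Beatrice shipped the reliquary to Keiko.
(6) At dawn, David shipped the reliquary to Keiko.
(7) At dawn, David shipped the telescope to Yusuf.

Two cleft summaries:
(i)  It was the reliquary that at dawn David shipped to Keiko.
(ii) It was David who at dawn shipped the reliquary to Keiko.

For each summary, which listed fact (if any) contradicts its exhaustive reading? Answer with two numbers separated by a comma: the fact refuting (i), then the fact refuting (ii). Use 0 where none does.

0, 5

Summary (i) focuses "the reliquary" (the thing); background agent = David, recipient = Keiko, setting = at dawn. No fact matches that background with a different thing, so 0.
Summary (ii) focuses "David" (the agent); background thing = the reliquary, recipient = Keiko, setting = at dawn. Fact (5) matches that background with agent = Beatrice — refutes (ii).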